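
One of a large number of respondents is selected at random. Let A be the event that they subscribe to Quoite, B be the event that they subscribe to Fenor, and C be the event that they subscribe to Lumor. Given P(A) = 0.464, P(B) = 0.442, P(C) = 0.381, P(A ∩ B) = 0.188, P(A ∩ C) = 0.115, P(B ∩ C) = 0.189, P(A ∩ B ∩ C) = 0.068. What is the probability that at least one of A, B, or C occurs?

P(A ∪ B ∪ C) = 0.464 + 0.442 + 0.381 − 0.188 − 0.115 − 0.189 + 0.068 = 0.863

0.863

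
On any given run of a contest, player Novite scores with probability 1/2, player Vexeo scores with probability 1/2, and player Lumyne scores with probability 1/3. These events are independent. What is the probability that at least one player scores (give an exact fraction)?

5/6

P(none) = (1 − 1/2) × (1 − 1/2) × (1 − 1/3) = 1/2 × 1/2 × 2/3 = 1/6
P(at least one) = 1 − 1/6 = 5/6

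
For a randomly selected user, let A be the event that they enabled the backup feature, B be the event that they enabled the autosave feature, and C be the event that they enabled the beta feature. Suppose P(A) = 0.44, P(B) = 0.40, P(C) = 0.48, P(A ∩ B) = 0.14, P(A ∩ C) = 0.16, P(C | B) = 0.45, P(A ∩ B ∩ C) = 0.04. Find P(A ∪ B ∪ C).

0.88

P(B ∩ C) = P(B)·P(C|B) = 0.40 × 0.45 = 0.18
P(A ∪ B ∪ C) = 0.44 + 0.40 + 0.48 − 0.14 − 0.16 − 0.18 + 0.04 = 0.88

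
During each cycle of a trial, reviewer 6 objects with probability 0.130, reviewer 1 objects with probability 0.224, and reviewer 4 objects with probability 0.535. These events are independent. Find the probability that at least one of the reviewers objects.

0.6860692

P(none) = (1 − 0.130) × (1 − 0.224) × (1 − 0.535) = 0.870 × 0.776 × 0.465 = 0.3139308
P(at least one) = 1 − 0.3139308 = 0.6860692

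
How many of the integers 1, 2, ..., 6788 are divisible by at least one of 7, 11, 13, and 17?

2192

By inclusion-exclusion,
floor(6788/7) + floor(6788/11) + floor(6788/13) + floor(6788/17) − floor(6788/77) − floor(6788/91) − floor(6788/119) − floor(6788/143) − floor(6788/187) − floor(6788/221) + floor(6788/1001) + floor(6788/1309) + floor(6788/1547) + floor(6788/2431) − floor(6788/17017) = 969 + 617 + 522 + 399 − 88 − 74 − 57 − 47 − 36 − 30 + 6 + 5 + 4 + 2 − 0 = 2192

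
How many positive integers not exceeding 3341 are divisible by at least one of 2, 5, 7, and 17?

Inclusion–exclusion gives
1670 + 668 + 477 + 196 − 334 − 238 − 98 − 95 − 39 − 28 + 47 + 19 + 14 + 5 − 2 = 2262

2262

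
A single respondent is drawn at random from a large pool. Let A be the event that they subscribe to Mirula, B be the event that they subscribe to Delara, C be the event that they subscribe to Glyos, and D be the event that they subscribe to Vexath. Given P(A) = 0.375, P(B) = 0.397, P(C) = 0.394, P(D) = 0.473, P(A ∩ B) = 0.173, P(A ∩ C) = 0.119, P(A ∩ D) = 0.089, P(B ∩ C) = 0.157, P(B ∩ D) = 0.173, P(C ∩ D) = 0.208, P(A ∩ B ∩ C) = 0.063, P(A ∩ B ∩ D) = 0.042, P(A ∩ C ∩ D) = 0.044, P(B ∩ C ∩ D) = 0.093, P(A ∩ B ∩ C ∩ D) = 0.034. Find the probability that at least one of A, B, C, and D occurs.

0.928

Apply inclusion-exclusion:
P(A ∪ B ∪ C ∪ D) = 0.375 + 0.397 + 0.394 + 0.473 − 0.173 − 0.119 − 0.089 − 0.157 − 0.173 − 0.208 + 0.063 + 0.042 + 0.044 + 0.093 − 0.034 = 0.928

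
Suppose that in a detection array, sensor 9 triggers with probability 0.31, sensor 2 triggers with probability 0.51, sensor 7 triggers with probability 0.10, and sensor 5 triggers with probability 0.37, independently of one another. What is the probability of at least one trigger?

0.8082973

P(none) = (1 − 0.31) × (1 − 0.51) × (1 − 0.10) × (1 − 0.37) = 0.69 × 0.49 × 0.90 × 0.63 = 0.1917027
P(at least one) = 1 − 0.1917027 = 0.8082973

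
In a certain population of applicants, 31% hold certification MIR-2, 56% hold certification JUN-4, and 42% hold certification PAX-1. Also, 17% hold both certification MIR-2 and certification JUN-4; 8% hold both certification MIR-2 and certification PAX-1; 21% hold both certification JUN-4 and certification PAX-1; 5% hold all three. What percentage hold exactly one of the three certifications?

52%

P(exactly one) = 31 + 56 + 42 − 2·17 − 2·8 − 2·21 + 3·5 = 52%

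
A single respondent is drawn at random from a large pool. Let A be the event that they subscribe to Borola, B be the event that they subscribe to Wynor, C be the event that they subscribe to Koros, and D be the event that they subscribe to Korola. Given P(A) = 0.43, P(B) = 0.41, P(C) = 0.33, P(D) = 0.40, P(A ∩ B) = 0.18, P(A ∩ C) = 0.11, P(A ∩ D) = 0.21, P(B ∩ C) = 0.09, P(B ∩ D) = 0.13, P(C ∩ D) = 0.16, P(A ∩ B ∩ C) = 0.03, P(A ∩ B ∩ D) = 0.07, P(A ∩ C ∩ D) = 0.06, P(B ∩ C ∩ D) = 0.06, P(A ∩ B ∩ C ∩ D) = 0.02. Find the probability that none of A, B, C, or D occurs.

0.11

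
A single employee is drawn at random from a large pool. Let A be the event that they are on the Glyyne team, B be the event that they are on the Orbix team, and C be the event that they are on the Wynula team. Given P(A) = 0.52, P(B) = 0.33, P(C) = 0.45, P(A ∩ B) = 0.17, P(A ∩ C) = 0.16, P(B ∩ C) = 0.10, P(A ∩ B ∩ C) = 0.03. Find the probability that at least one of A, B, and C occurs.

0.90

By inclusion–exclusion:
P(A ∪ B ∪ C) = 0.52 + 0.33 + 0.45 − 0.17 − 0.16 − 0.10 + 0.03 = 0.90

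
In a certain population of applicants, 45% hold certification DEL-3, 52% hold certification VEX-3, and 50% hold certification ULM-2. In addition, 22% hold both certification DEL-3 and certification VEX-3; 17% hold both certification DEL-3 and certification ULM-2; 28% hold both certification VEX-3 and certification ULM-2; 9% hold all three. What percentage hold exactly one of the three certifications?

40%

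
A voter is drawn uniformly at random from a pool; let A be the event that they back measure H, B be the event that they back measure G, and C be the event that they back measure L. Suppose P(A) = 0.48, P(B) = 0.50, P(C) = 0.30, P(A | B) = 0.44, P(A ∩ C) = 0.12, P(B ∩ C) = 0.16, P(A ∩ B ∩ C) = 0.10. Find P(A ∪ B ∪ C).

0.88

P(A ∩ B) = P(B)·P(A|B) = 0.50 × 0.44 = 0.22
Inclusion–exclusion gives
P(A ∪ B ∪ C) = 0.48 + 0.50 + 0.30 − 0.22 − 0.12 − 0.16 + 0.10 = 0.88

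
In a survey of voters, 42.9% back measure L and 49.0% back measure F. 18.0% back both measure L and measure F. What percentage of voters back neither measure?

P(at least one) = 42.9 + 49.0 − 18.0 = 73.9%
P(none) = 100% − 73.9% = 26.1%

26.1%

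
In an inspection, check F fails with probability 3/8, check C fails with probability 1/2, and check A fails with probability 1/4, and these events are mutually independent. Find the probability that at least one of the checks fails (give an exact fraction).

P(none) = (1 − 3/8) × (1 − 1/2) × (1 − 1/4) = 5/8 × 1/2 × 3/4 = 15/64
P(at least one) = 1 − 15/64 = 49/64

49/64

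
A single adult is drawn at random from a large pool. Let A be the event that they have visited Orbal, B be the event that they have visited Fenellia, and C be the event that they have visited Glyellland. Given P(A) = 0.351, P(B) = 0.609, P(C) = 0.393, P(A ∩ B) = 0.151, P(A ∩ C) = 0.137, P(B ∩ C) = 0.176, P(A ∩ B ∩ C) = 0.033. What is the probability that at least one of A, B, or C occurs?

0.922

P(A ∪ B ∪ C) = 0.351 + 0.609 + 0.393 − 0.151 − 0.137 − 0.176 + 0.033 = 0.922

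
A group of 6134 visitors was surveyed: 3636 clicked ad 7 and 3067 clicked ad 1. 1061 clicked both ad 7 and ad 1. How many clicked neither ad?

492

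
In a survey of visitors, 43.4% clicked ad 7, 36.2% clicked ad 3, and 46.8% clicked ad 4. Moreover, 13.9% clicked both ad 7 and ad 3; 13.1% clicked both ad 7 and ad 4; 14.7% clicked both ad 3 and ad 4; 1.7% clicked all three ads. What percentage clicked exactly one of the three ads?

48.1%

P(exactly one) = 43.4 + 36.2 + 46.8 − 2·13.9 − 2·13.1 − 2·14.7 + 3·1.7 = 48.1%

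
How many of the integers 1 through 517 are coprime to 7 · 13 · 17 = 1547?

386

73 + 39 + 30 − 5 − 4 − 2 + 0 = 131
517 − 131 = 386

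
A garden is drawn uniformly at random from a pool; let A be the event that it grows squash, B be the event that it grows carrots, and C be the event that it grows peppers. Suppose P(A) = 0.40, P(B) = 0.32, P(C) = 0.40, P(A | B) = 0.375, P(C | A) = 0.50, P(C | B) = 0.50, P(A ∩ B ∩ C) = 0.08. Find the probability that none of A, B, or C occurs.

P(A ∩ B) = P(B)·P(A|B) = 0.32 × 0.375 = 0.12
P(A ∩ C) = P(A)·P(C|A) = 0.40 × 0.50 = 0.20
P(B ∩ C) = P(B)·P(C|B) = 0.32 × 0.50 = 0.16
Apply inclusion-exclusion:
P(A ∪ B ∪ C) = 0.40 + 0.32 + 0.40 − 0.12 − 0.20 − 0.16 + 0.08 = 0.72
P(none) = 1 − 0.72 = 0.28

0.28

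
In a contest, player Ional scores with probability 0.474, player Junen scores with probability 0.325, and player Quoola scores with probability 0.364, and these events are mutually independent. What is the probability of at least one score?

Since the events are independent, P(none) is the product of the individual non-occurrence probabilities.
P(none) = (1 − 0.474) × (1 − 0.325) × (1 − 0.364) = 0.526 × 0.675 × 0.636 = 0.2258118
P(at least one) = 1 − 0.2258118 = 0.7741882

0.7741882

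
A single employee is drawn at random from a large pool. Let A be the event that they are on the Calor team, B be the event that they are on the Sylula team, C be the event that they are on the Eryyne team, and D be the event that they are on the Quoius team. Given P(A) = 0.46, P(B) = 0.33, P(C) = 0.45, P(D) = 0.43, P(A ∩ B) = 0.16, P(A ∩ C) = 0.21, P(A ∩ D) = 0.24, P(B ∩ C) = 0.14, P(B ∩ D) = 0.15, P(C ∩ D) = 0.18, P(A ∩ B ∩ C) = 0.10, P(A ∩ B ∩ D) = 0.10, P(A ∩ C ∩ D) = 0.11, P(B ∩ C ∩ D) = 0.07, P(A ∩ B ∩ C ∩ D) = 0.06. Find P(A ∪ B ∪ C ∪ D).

0.91

P(A ∪ B ∪ C ∪ D) = 0.46 + 0.33 + 0.45 + 0.43 − 0.16 − 0.21 − 0.24 − 0.14 − 0.15 − 0.18 + 0.10 + 0.10 + 0.11 + 0.07 − 0.06 = 0.91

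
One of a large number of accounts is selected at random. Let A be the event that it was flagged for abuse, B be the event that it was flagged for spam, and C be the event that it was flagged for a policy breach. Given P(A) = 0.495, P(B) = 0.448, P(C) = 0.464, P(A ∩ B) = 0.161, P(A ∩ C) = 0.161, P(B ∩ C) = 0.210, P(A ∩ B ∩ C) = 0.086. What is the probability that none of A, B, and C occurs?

0.039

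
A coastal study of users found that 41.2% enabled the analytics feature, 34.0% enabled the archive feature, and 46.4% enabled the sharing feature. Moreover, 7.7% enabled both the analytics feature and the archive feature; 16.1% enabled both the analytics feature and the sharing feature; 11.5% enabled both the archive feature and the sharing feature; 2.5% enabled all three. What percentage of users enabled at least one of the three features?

88.8%

P(at least one) = 41.2 + 34.0 + 46.4 − 7.7 − 16.1 − 11.5 + 2.5 = 88.8%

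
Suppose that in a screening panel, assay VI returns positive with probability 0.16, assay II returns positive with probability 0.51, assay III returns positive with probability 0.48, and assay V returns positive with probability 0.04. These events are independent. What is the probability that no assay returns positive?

0.20547072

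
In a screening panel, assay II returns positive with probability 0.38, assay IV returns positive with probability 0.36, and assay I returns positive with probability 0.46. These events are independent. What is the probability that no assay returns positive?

0.214272

Independence gives P(none) = ∏(1 − pᵢ).
P(none) = (1 − 0.38) × (1 − 0.36) × (1 − 0.46) = 0.62 × 0.64 × 0.54 = 0.214272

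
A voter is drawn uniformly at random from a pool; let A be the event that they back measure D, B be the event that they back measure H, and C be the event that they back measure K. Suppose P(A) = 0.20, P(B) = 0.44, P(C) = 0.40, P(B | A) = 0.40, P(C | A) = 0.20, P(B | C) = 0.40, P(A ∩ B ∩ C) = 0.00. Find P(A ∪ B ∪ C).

P(A ∩ B) = P(A)·P(B|A) = 0.20 × 0.40 = 0.08
P(A ∩ C) = P(A)·P(C|A) = 0.20 × 0.20 = 0.04
P(B ∩ C) = P(C)·P(B|C) = 0.40 × 0.40 = 0.16
By inclusion–exclusion:
P(A ∪ B ∪ C) = 0.20 + 0.44 + 0.40 − 0.08 − 0.04 − 0.16 + 0.00 = 0.76

0.76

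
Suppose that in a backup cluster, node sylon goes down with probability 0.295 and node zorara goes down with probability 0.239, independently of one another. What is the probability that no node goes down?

P(none) = (1 − 0.295) × (1 − 0.239) = 0.705 × 0.761 = 0.536505

0.536505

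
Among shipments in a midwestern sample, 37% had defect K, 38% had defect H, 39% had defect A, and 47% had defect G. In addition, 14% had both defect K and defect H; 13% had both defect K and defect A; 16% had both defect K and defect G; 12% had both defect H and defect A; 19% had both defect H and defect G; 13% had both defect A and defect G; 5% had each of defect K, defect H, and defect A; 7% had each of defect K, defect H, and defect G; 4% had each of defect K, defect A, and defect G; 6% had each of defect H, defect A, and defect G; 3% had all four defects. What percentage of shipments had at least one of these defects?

P(at least one) = 37 + 38 + 39 + 47 − 14 − 13 − 16 − 12 − 19 − 13 + 5 + 7 + 4 + 6 − 3 = 93%

93%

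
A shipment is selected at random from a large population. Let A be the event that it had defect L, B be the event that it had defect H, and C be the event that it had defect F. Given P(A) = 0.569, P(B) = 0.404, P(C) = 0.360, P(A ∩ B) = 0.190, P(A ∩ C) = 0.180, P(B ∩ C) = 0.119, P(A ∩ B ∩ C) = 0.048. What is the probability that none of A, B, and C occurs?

0.108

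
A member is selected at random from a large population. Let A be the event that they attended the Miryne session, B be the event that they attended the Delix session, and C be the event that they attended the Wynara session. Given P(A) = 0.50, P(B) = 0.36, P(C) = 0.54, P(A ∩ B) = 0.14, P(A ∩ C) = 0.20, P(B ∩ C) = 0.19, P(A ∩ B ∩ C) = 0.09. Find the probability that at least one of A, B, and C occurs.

0.96

Inclusion–exclusion gives
P(A ∪ B ∪ C) = 0.50 + 0.36 + 0.54 − 0.14 − 0.20 − 0.19 + 0.09 = 0.96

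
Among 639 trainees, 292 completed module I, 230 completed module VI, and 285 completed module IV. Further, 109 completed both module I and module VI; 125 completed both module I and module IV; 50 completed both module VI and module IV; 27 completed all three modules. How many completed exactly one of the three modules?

320

|exactly one| = 292 + 230 + 285 − 2·109 − 2·125 − 2·50 + 3·27 = 320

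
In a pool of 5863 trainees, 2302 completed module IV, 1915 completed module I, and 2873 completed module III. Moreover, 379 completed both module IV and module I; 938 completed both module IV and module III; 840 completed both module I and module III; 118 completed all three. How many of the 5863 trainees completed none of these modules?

812

N(≥1) = 2302 + 1915 + 2873 − 379 − 938 − 840 + 118 = 5051
None: 5863 − 5051 = 812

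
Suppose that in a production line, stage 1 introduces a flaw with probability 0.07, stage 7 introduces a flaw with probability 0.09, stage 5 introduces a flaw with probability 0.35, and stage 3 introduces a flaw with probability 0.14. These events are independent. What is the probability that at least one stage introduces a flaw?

Since the events are independent, P(none) is the product of the individual non-occurrence probabilities.
P(none) = (1 − 0.07) × (1 − 0.09) × (1 − 0.35) × (1 − 0.14) = 0.93 × 0.91 × 0.65 × 0.86 = 0.4730817
P(at least one) = 1 − 0.4730817 = 0.5269183

0.5269183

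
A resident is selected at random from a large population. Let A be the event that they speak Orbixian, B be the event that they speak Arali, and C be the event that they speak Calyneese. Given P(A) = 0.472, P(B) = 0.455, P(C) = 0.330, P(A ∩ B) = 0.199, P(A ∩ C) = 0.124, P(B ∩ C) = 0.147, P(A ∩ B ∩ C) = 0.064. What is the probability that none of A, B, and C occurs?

0.149

By inclusion–exclusion:
P(A ∪ B ∪ C) = 0.472 + 0.455 + 0.330 − 0.199 − 0.124 − 0.147 + 0.064 = 0.851
P(none) = 1 − 0.851 = 0.149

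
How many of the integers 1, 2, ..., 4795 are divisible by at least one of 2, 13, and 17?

2711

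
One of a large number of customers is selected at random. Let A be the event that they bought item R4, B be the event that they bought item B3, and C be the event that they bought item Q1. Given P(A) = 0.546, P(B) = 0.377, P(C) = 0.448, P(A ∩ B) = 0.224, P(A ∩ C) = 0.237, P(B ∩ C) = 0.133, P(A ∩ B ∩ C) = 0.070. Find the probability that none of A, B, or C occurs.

0.153

By inclusion-exclusion,
P(A ∪ B ∪ C) = 0.546 + 0.377 + 0.448 − 0.224 − 0.237 − 0.133 + 0.070 = 0.847
P(none) = 1 − 0.847 = 0.153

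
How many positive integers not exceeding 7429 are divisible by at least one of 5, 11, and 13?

floor(7429/5) + floor(7429/11) + floor(7429/13) − floor(7429/55) − floor(7429/65) − floor(7429/143) + floor(7429/715) = 1485 + 675 + 571 − 135 − 114 − 51 + 10 = 2441

2441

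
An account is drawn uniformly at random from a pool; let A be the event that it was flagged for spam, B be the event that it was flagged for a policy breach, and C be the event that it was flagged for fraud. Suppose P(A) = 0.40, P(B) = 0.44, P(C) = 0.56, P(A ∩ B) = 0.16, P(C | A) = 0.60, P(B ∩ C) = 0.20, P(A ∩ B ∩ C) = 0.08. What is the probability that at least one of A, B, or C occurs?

P(A ∩ C) = P(A)·P(C|A) = 0.40 × 0.60 = 0.24
P(A ∪ B ∪ C) = 0.40 + 0.44 + 0.56 − 0.16 − 0.24 − 0.20 + 0.08 = 0.88

0.88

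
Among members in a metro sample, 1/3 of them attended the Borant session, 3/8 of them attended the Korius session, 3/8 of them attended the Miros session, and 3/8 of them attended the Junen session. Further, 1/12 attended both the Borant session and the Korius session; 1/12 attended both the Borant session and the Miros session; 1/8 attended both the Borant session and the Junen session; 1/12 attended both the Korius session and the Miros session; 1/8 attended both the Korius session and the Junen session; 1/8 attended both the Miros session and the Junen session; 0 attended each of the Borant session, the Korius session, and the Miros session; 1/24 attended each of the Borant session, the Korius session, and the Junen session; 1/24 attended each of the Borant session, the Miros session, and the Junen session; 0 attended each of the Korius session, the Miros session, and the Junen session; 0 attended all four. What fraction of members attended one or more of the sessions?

P(at least one) = 1/3 + 3/8 + 3/8 + 3/8 − 1/12 − 1/12 − 1/8 − 1/12 − 1/8 − 1/8 + 0 + 1/24 + 1/24 + 0 − 0 = 11/12

11/12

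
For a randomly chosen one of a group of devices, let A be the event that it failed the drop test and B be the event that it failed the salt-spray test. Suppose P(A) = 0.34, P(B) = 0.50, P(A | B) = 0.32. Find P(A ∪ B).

0.68

P(A ∩ B) = P(B)·P(A|B) = 0.50 × 0.32 = 0.16
By inclusion–exclusion:
P(A ∪ B) = 0.34 + 0.50 − 0.16 = 0.68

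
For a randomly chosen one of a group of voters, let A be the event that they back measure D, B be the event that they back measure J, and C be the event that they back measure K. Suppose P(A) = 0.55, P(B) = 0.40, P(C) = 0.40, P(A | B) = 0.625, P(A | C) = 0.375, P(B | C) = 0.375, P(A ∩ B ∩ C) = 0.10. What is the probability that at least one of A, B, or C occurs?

0.90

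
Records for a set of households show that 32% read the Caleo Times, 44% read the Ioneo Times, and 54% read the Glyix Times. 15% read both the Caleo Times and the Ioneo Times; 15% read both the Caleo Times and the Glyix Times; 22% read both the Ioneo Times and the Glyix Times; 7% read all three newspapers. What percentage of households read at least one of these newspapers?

85%

By inclusion–exclusion:
P(≥1) = 32 + 44 + 54 − 15 − 15 − 22 + 7 = 85%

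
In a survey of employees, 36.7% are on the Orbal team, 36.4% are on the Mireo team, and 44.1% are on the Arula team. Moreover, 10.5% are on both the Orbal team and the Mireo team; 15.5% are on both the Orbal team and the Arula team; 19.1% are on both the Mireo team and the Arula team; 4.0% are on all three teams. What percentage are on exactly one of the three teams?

39.0%

Using the inclusion–exclusion count for exactly one event:
P(exactly one) = 36.7 + 36.4 + 44.1 − 2·10.5 − 2·15.5 − 2·19.1 + 3·4.0 = 39.0%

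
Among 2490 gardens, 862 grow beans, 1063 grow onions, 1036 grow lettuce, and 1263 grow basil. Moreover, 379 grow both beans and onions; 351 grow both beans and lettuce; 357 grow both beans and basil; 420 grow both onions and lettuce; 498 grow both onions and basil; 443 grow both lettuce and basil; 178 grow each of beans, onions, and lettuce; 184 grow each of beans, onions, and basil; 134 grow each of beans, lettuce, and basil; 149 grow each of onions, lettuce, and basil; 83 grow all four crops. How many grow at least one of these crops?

2338

N(≥1) = 862 + 1063 + 1036 + 1263 − 379 − 351 − 357 − 420 − 498 − 443 + 178 + 184 + 134 + 149 − 83 = 2338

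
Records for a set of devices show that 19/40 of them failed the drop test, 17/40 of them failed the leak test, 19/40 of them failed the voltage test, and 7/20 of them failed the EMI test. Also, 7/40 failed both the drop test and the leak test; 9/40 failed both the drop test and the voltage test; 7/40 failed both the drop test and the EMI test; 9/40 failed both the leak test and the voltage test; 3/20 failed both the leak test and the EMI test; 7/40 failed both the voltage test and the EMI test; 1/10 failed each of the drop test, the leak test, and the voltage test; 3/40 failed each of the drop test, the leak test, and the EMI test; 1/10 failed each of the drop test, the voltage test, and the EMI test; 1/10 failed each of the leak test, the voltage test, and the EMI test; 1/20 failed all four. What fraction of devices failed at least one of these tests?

37/40

P(union) = 19/40 + 17/40 + 19/40 + 7/20 − 7/40 − 9/40 − 7/40 − 9/40 − 3/20 − 7/40 + 1/10 + 3/40 + 1/10 + 1/10 − 1/20 = 37/40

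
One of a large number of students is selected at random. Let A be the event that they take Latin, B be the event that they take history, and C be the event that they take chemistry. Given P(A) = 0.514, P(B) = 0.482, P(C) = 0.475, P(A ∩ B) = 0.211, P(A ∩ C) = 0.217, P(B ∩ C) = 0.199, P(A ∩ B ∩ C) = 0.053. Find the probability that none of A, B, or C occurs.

P(A ∪ B ∪ C) = 0.514 + 0.482 + 0.475 − 0.211 − 0.217 − 0.199 + 0.053 = 0.897
P(none) = 1 − 0.897 = 0.103

0.103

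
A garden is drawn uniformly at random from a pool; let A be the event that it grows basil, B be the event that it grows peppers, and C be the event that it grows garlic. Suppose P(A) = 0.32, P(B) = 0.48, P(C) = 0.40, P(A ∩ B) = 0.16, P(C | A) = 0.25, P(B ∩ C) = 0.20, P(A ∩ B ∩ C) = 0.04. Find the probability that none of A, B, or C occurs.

0.20

P(A ∩ C) = P(A)·P(C|A) = 0.32 × 0.25 = 0.08
By inclusion-exclusion,
P(A ∪ B ∪ C) = 0.32 + 0.48 + 0.40 − 0.16 − 0.08 − 0.20 + 0.04 = 0.80
P(none) = 1 − 0.80 = 0.20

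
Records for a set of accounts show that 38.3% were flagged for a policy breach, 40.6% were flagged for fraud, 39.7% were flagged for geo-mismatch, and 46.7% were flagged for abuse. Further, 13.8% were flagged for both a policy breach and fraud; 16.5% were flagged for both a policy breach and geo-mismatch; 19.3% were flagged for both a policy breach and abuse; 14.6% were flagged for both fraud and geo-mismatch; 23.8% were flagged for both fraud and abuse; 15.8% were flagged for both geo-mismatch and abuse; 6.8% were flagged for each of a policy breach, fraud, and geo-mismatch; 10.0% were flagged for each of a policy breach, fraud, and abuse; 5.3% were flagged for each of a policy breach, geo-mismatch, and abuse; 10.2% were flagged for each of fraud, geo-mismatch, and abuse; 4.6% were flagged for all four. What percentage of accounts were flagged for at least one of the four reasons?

89.2%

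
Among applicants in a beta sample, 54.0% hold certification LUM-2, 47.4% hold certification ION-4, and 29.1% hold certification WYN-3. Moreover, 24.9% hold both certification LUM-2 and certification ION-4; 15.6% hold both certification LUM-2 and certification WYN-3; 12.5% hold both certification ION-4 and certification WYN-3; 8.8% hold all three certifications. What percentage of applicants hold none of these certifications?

13.7%

P(union) = 54.0 + 47.4 + 29.1 − 24.9 − 15.6 − 12.5 + 8.8 = 86.3%
P(none) = 100% − 86.3% = 13.7%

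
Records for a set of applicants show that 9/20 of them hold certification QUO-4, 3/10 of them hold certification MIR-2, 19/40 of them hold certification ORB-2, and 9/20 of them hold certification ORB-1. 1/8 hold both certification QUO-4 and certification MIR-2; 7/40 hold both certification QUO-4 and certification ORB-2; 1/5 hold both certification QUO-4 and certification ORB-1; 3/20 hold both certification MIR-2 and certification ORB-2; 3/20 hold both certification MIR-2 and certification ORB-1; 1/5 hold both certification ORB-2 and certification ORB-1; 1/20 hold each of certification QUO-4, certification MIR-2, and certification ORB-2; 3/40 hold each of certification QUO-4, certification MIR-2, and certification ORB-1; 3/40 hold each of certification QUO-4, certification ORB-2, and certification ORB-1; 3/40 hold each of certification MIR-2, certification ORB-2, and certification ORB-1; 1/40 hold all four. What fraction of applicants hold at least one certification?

37/40

P(at least one) = 9/20 + 3/10 + 19/40 + 9/20 − 1/8 − 7/40 − 1/5 − 3/20 − 3/20 − 1/5 + 1/20 + 3/40 + 3/40 + 3/40 − 1/40 = 37/40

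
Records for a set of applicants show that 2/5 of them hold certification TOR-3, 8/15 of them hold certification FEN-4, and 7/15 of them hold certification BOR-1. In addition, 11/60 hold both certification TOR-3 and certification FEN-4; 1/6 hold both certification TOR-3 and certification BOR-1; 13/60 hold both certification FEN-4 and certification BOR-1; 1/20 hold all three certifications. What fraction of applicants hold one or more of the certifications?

Apply inclusion-exclusion:
P(≥1) = 2/5 + 8/15 + 7/15 − 11/60 − 1/6 − 13/60 + 1/20 = 53/60

53/60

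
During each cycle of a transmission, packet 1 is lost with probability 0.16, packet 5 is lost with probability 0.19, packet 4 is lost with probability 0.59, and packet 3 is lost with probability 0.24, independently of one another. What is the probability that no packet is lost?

P(none) = (1 − 0.16) × (1 − 0.19) × (1 − 0.59) × (1 − 0.24) = 0.84 × 0.81 × 0.41 × 0.76 = 0.21201264

0.21201264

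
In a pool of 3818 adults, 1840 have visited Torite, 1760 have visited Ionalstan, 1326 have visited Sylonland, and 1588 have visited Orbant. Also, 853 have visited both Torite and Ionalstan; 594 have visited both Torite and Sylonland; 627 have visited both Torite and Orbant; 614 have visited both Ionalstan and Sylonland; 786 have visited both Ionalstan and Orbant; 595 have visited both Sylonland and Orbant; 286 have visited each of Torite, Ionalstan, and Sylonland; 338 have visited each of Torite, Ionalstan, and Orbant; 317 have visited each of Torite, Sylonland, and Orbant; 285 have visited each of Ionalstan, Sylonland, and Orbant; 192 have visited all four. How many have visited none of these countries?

339

Using inclusion–exclusion:
|at least one| = 1840 + 1760 + 1326 + 1588 − 853 − 594 − 627 − 614 − 786 − 595 + 286 + 338 + 317 + 285 − 192 = 3479
None: 3818 − 3479 = 339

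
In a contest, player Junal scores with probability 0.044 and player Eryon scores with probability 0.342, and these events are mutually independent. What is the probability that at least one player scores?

0.370952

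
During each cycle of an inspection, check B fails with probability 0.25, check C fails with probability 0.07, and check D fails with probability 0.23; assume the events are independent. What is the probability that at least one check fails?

P(none) = (1 − 0.25) × (1 − 0.07) × (1 − 0.23) = 0.75 × 0.93 × 0.77 = 0.537075
P(at least one) = 1 − 0.537075 = 0.462925

0.462925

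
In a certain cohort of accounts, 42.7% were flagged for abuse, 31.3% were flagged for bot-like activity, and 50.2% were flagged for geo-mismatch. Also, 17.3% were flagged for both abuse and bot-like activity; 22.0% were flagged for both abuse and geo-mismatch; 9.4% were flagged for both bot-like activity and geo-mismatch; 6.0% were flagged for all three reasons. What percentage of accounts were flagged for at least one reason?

81.5%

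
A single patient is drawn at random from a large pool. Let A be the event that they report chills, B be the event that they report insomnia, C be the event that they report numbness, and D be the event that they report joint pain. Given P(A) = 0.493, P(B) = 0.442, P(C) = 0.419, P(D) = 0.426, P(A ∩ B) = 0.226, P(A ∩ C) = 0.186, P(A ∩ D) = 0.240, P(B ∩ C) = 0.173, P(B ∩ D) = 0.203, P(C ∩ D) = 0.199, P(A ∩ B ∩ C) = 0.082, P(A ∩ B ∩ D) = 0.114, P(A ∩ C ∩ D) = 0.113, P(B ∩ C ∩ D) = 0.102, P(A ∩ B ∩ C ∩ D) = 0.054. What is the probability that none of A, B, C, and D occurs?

P(A ∪ B ∪ C ∪ D) = 0.493 + 0.442 + 0.419 + 0.426 − 0.226 − 0.186 − 0.240 − 0.173 − 0.203 − 0.199 + 0.082 + 0.114 + 0.113 + 0.102 − 0.054 = 0.910
P(none) = 1 − 0.910 = 0.090

0.090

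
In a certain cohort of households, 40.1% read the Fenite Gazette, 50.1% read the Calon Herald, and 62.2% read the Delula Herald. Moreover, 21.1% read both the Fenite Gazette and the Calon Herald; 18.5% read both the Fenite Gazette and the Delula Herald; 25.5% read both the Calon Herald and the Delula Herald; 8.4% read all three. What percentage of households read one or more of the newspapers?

By inclusion-exclusion,
P(at least one) = 40.1 + 50.1 + 62.2 − 21.1 − 18.5 − 25.5 + 8.4 = 95.7%

95.7%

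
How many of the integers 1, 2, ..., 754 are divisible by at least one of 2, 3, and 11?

Using inclusion–exclusion:
377 + 251 + 68 − 125 − 34 − 22 + 11 = 526

526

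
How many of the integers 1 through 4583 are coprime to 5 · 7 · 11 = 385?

By inclusion–exclusion:
916 + 654 + 416 − 130 − 83 − 59 + 11 = 1725
4583 − 1725 = 2858

2858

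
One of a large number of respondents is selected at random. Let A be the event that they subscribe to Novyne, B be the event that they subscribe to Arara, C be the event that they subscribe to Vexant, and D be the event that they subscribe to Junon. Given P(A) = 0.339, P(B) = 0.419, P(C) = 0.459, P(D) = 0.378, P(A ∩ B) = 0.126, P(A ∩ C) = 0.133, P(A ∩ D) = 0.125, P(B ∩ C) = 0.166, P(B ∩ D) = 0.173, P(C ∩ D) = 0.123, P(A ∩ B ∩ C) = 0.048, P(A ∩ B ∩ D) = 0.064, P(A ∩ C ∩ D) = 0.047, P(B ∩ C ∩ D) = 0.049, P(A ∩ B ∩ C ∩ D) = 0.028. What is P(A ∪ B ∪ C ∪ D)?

P(A ∪ B ∪ C ∪ D) = 0.339 + 0.419 + 0.459 + 0.378 − 0.126 − 0.133 − 0.125 − 0.166 − 0.173 − 0.123 + 0.048 + 0.064 + 0.047 + 0.049 − 0.028 = 0.929

0.929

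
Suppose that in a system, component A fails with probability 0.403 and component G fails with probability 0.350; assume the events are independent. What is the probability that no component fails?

P(none) = (1 − 0.403) × (1 − 0.350) = 0.597 × 0.650 = 0.38805

0.38805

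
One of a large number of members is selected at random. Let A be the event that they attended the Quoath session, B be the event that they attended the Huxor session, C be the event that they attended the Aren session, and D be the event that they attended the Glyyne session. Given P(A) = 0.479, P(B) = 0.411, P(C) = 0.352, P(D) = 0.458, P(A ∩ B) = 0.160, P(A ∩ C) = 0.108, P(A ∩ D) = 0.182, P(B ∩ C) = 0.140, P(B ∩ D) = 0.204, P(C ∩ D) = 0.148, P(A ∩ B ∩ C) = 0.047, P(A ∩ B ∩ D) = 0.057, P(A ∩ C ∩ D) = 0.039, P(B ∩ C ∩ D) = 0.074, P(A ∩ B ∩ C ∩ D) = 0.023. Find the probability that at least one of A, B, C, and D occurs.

By inclusion-exclusion,
P(A ∪ B ∪ C ∪ D) = 0.479 + 0.411 + 0.352 + 0.458 − 0.160 − 0.108 − 0.182 − 0.140 − 0.204 − 0.148 + 0.047 + 0.057 + 0.039 + 0.074 − 0.023 = 0.952

0.952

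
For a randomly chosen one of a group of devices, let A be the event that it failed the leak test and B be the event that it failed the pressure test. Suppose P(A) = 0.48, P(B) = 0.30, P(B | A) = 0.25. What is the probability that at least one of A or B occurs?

P(A ∩ B) = P(A)·P(B|A) = 0.48 × 0.25 = 0.12
By inclusion-exclusion,
P(A ∪ B) = 0.48 + 0.30 − 0.12 = 0.66

0.66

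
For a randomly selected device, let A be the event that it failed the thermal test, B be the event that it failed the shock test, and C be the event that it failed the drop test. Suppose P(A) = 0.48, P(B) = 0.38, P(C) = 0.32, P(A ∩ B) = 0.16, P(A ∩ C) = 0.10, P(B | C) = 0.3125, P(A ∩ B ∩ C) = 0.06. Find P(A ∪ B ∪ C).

0.88

P(B ∩ C) = P(C)·P(B|C) = 0.32 × 0.3125 = 0.10
By inclusion–exclusion:
P(A ∪ B ∪ C) = 0.48 + 0.38 + 0.32 − 0.16 − 0.10 − 0.10 + 0.06 = 0.88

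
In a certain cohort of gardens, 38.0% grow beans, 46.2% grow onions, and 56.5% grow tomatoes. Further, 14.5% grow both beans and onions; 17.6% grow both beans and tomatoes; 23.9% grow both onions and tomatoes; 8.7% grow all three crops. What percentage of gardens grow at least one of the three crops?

By inclusion-exclusion,
P(union) = 38.0 + 46.2 + 56.5 − 14.5 − 17.6 − 23.9 + 8.7 = 93.4%

93.4%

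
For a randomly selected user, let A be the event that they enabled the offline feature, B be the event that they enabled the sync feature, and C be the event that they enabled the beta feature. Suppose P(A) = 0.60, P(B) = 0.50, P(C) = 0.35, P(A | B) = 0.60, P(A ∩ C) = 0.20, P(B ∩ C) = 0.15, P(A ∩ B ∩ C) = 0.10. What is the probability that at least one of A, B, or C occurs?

P(A ∩ B) = P(B)·P(A|B) = 0.50 × 0.60 = 0.30
P(A ∪ B ∪ C) = 0.60 + 0.50 + 0.35 − 0.30 − 0.20 − 0.15 + 0.10 = 0.90

0.90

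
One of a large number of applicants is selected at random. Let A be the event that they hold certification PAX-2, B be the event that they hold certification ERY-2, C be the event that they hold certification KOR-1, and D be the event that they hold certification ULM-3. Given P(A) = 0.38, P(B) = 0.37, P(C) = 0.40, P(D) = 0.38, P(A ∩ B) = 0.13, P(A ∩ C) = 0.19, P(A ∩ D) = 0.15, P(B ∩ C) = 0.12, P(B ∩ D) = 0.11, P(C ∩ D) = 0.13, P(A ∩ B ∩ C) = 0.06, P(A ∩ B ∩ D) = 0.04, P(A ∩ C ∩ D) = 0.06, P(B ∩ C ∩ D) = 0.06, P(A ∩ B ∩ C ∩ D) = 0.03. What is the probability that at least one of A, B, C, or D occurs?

0.89

By inclusion-exclusion,
P(A ∪ B ∪ C ∪ D) = 0.38 + 0.37 + 0.40 + 0.38 − 0.13 − 0.19 − 0.15 − 0.12 − 0.11 − 0.13 + 0.06 + 0.04 + 0.06 + 0.06 − 0.03 = 0.89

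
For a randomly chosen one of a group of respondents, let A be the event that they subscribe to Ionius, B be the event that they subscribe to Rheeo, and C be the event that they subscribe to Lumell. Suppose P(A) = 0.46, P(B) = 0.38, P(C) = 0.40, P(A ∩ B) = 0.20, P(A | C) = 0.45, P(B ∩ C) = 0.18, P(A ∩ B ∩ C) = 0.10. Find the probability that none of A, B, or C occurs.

P(A ∩ C) = P(C)·P(A|C) = 0.40 × 0.45 = 0.18
P(A ∪ B ∪ C) = 0.46 + 0.38 + 0.40 − 0.20 − 0.18 − 0.18 + 0.10 = 0.78
P(none) = 1 − 0.78 = 0.22

0.22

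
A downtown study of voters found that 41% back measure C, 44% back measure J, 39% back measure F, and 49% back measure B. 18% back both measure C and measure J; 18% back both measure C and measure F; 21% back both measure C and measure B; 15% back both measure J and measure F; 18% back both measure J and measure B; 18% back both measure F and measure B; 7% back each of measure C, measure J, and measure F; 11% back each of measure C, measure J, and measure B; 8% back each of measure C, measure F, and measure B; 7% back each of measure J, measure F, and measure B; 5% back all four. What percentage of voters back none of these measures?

7%

P(≥1) = 41 + 44 + 39 + 49 − 18 − 18 − 21 − 15 − 18 − 18 + 7 + 11 + 8 + 7 − 5 = 93%
P(none) = 100% − 93% = 7%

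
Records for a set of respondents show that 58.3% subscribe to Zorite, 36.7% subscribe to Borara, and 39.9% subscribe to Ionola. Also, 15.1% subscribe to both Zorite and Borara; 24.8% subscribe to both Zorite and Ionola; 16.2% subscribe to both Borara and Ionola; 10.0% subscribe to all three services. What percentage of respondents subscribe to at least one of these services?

Apply inclusion-exclusion:
P(at least one) = 58.3 + 36.7 + 39.9 − 15.1 − 24.8 − 16.2 + 10.0 = 88.8%

88.8%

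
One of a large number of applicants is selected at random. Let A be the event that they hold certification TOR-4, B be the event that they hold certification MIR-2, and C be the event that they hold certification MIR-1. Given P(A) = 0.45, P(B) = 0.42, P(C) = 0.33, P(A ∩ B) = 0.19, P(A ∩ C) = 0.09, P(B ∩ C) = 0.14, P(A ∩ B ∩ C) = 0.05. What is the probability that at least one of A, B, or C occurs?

P(A ∪ B ∪ C) = 0.45 + 0.42 + 0.33 − 0.19 − 0.09 − 0.14 + 0.05 = 0.83

0.83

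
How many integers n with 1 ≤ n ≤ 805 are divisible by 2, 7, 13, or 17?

floor(805/2) + floor(805/7) + floor(805/13) + floor(805/17) − floor(805/14) − floor(805/26) − floor(805/34) − floor(805/91) − floor(805/119) − floor(805/221) + floor(805/182) + floor(805/238) + floor(805/442) + floor(805/1547) − floor(805/3094) = 402 + 115 + 61 + 47 − 57 − 30 − 23 − 8 − 6 − 3 + 4 + 3 + 1 + 0 − 0 = 506

506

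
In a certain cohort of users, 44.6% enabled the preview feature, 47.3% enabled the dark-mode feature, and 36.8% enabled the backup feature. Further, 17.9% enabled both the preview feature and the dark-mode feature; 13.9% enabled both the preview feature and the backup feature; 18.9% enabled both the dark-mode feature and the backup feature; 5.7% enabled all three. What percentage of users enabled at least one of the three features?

83.7%

By inclusion–exclusion:
P(≥1) = 44.6 + 47.3 + 36.8 − 17.9 − 13.9 − 18.9 + 5.7 = 83.7%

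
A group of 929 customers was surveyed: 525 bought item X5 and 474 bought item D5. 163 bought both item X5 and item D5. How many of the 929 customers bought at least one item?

|at least one| = 525 + 474 − 163 = 836

836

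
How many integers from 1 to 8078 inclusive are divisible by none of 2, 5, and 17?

3041

Using inclusion–exclusion:
⌊8078/2⌋ + ⌊8078/5⌋ + ⌊8078/17⌋ − ⌊8078/10⌋ − ⌊8078/34⌋ − ⌊8078/85⌋ + ⌊8078/170⌋ = 4039 + 1615 + 475 − 807 − 237 − 95 + 47 = 5037
8078 − 5037 = 3041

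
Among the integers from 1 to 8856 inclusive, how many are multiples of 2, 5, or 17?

5522

floor(8856/2) + floor(8856/5) + floor(8856/17) − floor(8856/10) − floor(8856/34) − floor(8856/85) + floor(8856/170) = 4428 + 1771 + 520 − 885 − 260 − 104 + 52 = 5522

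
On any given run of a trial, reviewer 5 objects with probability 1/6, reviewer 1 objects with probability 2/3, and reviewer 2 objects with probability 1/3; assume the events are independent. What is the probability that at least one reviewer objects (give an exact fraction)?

P(none) = (1 − 1/6) × (1 − 2/3) × (1 − 1/3) = 5/6 × 1/3 × 2/3 = 5/27
P(at least one) = 1 − 5/27 = 22/27

22/27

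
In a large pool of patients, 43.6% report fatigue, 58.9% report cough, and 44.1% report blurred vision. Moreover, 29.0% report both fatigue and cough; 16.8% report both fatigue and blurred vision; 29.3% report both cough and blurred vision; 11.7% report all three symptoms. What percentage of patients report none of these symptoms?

16.8%

Inclusion–exclusion gives
P(union) = 43.6 + 58.9 + 44.1 − 29.0 − 16.8 − 29.3 + 11.7 = 83.2%
P(none) = 100% − 83.2% = 16.8%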